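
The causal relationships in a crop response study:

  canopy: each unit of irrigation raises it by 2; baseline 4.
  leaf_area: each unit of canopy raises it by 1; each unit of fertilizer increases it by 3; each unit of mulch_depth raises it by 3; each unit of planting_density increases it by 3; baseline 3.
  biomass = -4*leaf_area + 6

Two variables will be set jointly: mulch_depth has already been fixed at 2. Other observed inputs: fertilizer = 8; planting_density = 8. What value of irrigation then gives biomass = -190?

With mulch_depth held at 2:
Substituting into the leaf_area equation gives leaf_area = 2*irrigation + 61.
Substituting into the biomass equation gives biomass = -8*irrigation - 238.
Solve -8*irrigation - 238 = -190: irrigation = (-190 + 238) / -8 = -6.

irrigation = -6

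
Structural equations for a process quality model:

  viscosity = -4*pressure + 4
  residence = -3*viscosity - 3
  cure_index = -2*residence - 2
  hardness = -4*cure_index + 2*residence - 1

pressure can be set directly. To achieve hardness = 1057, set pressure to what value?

pressure = 10

Substituting into the residence equation gives residence = 12*pressure - 15.
Substituting into the cure_index equation gives cure_index = -24*pressure + 28.
hardness becomes 120*pressure - 143.
Solve 120*pressure - 143 = 1057: pressure = (1057 + 143) / 120 = 10.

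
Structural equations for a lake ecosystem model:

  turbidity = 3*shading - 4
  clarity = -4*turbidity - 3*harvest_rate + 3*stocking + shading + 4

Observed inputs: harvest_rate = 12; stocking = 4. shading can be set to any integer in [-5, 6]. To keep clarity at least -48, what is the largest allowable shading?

shading = 4

Substituting into the clarity equation gives clarity = -11*shading - 4.
Require -11*shading - 4 ≥ -48, so shading ≤ 4.
The largest integer in [-5, 6] satisfying this is 4.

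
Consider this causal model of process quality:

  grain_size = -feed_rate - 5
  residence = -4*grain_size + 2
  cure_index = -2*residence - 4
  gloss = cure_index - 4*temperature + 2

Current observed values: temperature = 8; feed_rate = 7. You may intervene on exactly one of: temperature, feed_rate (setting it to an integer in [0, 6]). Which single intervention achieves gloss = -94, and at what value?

set feed_rate = 2

Intervening on temperature: gloss = -4*temperature - 102. Reaching -94 requires temperature = -2, outside [0, 6].
Intervening on feed_rate: with other inputs at their observed values, gloss = -8*feed_rate - 78. Solving for -94 gives feed_rate = 2, within [0, 6].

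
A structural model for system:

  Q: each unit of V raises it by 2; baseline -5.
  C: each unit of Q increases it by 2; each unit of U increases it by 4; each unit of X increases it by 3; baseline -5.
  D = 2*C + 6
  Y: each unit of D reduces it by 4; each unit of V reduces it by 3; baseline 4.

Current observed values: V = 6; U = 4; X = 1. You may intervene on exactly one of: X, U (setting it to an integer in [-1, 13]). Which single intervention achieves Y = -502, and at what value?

Intervening on X: with other inputs at their observed values, Y = -24*X - 238. Solving for -502 gives X = 11, within [-1, 13].
Intervening on U: Y = -32*U - 134. Reaching -502 requires U = 23/2, not an integer.

set X = 11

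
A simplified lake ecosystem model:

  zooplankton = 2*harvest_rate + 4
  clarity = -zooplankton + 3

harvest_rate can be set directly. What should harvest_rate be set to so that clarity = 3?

harvest_rate = -2

Substituting into the clarity equation gives clarity = -2*harvest_rate - 1.
Solve -2*harvest_rate - 1 = 3: harvest_rate = (3 + 1) / -2 = -2.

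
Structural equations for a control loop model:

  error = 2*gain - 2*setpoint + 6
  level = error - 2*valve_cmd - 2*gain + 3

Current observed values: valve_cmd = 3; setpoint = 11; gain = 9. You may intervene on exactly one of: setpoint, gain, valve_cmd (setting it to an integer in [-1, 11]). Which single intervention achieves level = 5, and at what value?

Intervening on setpoint: with other inputs at their observed values, level = -2*setpoint + 3. Solving for 5 gives setpoint = -1, within [-1, 11].
Intervening on gain: the paths from gain to level cancel (net effect zero), leaving level = -19; 5 is unreachable this way.
Intervening on valve_cmd: level = -2*valve_cmd - 13. Reaching 5 requires valve_cmd = -9, outside [-1, 11].

set setpoint = -1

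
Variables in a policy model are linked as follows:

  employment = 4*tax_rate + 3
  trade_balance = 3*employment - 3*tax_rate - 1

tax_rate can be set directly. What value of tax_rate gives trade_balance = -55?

tax_rate = -7

Substituting into the trade_balance equation gives trade_balance = 9*tax_rate + 8.
Solve 9*tax_rate + 8 = -55: tax_rate = (-55 - 8) / 9 = -7.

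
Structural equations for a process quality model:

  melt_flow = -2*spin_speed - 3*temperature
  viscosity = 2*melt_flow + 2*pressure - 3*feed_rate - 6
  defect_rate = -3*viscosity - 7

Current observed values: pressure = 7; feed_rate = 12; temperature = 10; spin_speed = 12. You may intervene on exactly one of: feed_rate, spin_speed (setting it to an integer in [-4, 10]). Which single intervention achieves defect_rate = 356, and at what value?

Intervening on feed_rate: with other inputs at their observed values, defect_rate = 9*feed_rate + 293. Solving for 356 gives feed_rate = 7, within [-4, 10].
Intervening on spin_speed: defect_rate = 12*spin_speed + 257. Reaching 356 requires spin_speed = 33/4, not an integer.

set feed_rate = 7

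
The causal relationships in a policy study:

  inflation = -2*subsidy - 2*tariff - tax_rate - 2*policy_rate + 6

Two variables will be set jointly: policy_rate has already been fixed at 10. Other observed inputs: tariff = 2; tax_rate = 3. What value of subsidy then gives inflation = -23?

With policy_rate held at 10:
Substituting into the inflation equation gives inflation = -2*subsidy - 21.
Solve -2*subsidy - 21 = -23: subsidy = (-23 + 21) / -2 = 1.

subsidy = 1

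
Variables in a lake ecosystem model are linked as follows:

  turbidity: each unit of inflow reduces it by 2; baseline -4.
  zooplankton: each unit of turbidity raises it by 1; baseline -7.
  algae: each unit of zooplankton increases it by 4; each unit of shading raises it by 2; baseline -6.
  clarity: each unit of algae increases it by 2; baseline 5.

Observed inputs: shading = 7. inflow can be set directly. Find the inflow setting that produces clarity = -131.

inflow = 4

Substituting into the zooplankton equation gives zooplankton = -2*inflow - 11.
This gives algae = -8*inflow - 36.
This gives clarity = -16*inflow - 67.
Solve -16*inflow - 67 = -131: inflow = (-131 + 67) / -16 = 4.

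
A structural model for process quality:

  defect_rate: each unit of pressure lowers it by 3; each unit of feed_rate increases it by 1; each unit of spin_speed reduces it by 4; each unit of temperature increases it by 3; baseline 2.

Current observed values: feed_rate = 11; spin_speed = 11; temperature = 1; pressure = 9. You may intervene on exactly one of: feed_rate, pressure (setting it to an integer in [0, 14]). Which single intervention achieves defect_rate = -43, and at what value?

set pressure = 5

Intervening on feed_rate: defect_rate = feed_rate - 66. Reaching -43 requires feed_rate = 23, outside [0, 14].
Intervening on pressure: with other inputs at their observed values, defect_rate = -3*pressure - 28. Solving for -43 gives pressure = 5, within [0, 14].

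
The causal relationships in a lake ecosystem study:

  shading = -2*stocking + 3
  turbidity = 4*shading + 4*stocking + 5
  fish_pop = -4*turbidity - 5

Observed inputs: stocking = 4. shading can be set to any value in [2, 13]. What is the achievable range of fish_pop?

-297 to -121

Intervening on shading fixes its value directly, overriding its dependence on stocking.
Substituting into the turbidity equation gives turbidity = 4*shading + 21.
Substituting into the fish_pop equation gives fish_pop = -16*shading - 89.
Linear in shading, so extremes are at the endpoints: shading = 2 gives fish_pop = -121; shading = 13 gives fish_pop = -297.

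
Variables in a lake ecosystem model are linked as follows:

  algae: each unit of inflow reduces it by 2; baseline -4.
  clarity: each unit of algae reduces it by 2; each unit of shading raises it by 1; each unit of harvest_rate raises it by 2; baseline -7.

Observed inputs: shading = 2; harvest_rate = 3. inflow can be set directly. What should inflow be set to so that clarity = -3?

Substituting into the clarity equation gives clarity = 4*inflow + 9.
Solve 4*inflow + 9 = -3: inflow = (-3 - 9) / 4 = -3.

inflow = -3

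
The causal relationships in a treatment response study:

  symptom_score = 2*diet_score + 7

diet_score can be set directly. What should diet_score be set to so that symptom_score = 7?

diet_score = 0

Solve 2*diet_score + 7 = 7: diet_score = (7 - 7) / 2 = 0.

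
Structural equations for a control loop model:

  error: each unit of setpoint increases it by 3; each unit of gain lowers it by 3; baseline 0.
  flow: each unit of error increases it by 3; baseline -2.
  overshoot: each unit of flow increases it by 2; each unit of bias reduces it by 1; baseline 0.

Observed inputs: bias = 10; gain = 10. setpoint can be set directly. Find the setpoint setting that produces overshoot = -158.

setpoint = 2

Substituting into the error equation gives error = 3*setpoint - 30.
flow becomes 9*setpoint - 92.
Substituting into the overshoot equation gives overshoot = 18*setpoint - 194.
Solve 18*setpoint - 194 = -158: setpoint = (-158 + 194) / 18 = 2.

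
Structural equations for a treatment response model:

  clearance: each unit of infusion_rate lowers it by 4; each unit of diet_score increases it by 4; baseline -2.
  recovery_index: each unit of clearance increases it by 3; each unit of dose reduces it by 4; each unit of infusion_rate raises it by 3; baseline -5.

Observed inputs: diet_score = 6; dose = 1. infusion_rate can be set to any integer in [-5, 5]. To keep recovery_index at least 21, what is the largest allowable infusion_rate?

infusion_rate = 4

Substituting into the clearance equation gives clearance = -4*infusion_rate + 22.
Substituting into the recovery_index equation gives recovery_index = -9*infusion_rate + 57.
Require -9*infusion_rate + 57 ≥ 21, so infusion_rate ≤ 4.
The largest integer in [-5, 5] satisfying this is 4.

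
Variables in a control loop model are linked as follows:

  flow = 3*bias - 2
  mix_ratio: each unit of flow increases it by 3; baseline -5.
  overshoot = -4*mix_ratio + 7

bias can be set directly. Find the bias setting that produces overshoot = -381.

Substituting into the mix_ratio equation gives mix_ratio = 9*bias - 11.
Substituting into the overshoot equation gives overshoot = -36*bias + 51.
Solve -36*bias + 51 = -381: bias = (-381 - 51) / -36 = 12.

bias = 12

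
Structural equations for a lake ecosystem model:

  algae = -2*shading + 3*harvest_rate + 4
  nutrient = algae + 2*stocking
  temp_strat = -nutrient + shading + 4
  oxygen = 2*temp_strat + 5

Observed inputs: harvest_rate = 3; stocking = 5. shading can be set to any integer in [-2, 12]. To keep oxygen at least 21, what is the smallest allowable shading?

shading = 9

Substituting into the algae equation gives algae = -2*shading + 13.
nutrient becomes -2*shading + 23.
temp_strat becomes 3*shading - 19.
Substituting into the oxygen equation gives oxygen = 6*shading - 33.
Require 6*shading - 33 ≥ 21, so shading ≥ 9.
The smallest integer in [-2, 12] satisfying this is 9.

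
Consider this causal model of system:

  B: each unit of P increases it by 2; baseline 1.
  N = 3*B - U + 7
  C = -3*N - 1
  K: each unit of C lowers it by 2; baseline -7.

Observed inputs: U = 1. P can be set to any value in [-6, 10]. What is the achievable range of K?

-167 to 409

Substituting into the N equation gives N = 6*P + 9.
C becomes -18*P - 28.
K becomes 36*P + 49.
Linear in P, so extremes are at the endpoints: P = -6 gives K = -167; P = 10 gives K = 409.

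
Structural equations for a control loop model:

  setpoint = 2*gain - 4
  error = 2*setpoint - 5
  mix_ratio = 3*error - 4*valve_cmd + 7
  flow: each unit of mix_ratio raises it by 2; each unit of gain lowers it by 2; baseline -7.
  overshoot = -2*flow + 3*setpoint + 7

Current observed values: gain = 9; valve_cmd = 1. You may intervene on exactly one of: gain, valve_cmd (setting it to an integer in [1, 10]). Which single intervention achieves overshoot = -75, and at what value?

Intervening on gain: with other inputs at their observed values, overshoot = -38*gain + 153. Solving for -75 gives gain = 6, within [1, 10].
Intervening on valve_cmd: overshoot = 16*valve_cmd - 205. Reaching -75 requires valve_cmd = 65/8, not an integer.

set gain = 6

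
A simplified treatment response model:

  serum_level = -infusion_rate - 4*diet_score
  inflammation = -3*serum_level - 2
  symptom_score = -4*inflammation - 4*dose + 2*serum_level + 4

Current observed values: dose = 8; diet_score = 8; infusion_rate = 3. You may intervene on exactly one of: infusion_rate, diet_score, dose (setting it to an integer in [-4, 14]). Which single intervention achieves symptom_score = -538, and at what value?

set infusion_rate = 5

Intervening on infusion_rate: with other inputs at their observed values, symptom_score = -14*infusion_rate - 468. Solving for -538 gives infusion_rate = 5, within [-4, 14].
Intervening on diet_score: symptom_score = -56*diet_score - 62. Reaching -538 requires diet_score = 17/2, not an integer.
Intervening on dose: symptom_score = -4*dose - 478. Reaching -538 requires dose = 15, outside [-4, 14].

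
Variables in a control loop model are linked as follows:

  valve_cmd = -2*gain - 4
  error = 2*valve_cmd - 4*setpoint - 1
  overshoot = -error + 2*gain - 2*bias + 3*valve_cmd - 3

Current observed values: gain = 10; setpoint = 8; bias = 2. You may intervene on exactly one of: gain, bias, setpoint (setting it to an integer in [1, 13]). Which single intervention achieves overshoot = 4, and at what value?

Intervening on gain: the paths from gain to overshoot cancel (net effect zero), leaving overshoot = 22; 4 is unreachable this way.
Intervening on bias: with other inputs at their observed values, overshoot = -2*bias + 26. Solving for 4 gives bias = 11, within [1, 13].
Intervening on setpoint: overshoot = 4*setpoint - 10. Reaching 4 requires setpoint = 7/2, not an integer.

set bias = 11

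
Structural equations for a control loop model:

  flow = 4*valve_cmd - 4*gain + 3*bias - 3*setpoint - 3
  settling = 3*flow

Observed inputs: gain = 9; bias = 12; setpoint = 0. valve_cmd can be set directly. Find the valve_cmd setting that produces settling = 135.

valve_cmd = 12

Substituting into the flow equation gives flow = 4*valve_cmd - 3.
So settling = 12*valve_cmd - 9.
Solve 12*valve_cmd - 9 = 135: valve_cmd = (135 + 9) / 12 = 12.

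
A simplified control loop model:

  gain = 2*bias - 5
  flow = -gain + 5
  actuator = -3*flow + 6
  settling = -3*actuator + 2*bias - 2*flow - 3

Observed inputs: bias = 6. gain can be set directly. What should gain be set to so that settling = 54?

Intervening on gain fixes its value directly, overriding its dependence on bias.
Substituting into the actuator equation gives actuator = 3*gain - 9.
So settling = -7*gain + 26.
Solve -7*gain + 26 = 54: gain = (54 - 26) / -7 = -4.

gain = -4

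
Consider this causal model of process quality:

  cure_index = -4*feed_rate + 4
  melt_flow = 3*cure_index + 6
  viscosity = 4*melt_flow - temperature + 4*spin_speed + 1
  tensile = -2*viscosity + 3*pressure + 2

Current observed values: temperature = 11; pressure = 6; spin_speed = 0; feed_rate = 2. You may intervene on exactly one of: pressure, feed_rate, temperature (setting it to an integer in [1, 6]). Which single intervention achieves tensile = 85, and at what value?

Intervening on pressure: with other inputs at their observed values, tensile = 3*pressure + 70. Solving for 85 gives pressure = 5, within [1, 6].
Intervening on feed_rate: tensile = 96*feed_rate - 104. Reaching 85 requires feed_rate = 63/32, not an integer.
Intervening on temperature: tensile = 2*temperature + 66. Reaching 85 requires temperature = 19/2, not an integer.

set pressure = 5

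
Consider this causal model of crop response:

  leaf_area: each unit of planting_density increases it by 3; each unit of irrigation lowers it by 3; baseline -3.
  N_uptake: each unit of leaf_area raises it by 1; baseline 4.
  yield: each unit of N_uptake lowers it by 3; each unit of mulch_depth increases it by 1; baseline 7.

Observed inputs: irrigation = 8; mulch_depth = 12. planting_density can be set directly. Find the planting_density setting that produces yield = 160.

Substituting into the leaf_area equation gives leaf_area = 3*planting_density - 27.
Substituting into the N_uptake equation gives N_uptake = 3*planting_density - 23.
This gives yield = -9*planting_density + 88.
Solve -9*planting_density + 88 = 160: planting_density = (160 - 88) / -9 = -8.

planting_density = -8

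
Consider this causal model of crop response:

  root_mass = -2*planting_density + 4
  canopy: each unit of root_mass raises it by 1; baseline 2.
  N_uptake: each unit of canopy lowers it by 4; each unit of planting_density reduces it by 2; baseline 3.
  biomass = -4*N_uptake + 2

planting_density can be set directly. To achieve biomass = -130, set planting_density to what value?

planting_density = 9

Substituting into the canopy equation gives canopy = -2*planting_density + 6.
So N_uptake = 6*planting_density - 21.
Substituting into the biomass equation gives biomass = -24*planting_density + 86.
Solve -24*planting_density + 86 = -130: planting_density = (-130 - 86) / -24 = 9.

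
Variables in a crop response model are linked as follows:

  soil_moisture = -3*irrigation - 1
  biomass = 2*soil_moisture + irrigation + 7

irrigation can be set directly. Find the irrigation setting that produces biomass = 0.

Substituting into the biomass equation gives biomass = -5*irrigation + 5.
Solve -5*irrigation + 5 = 0: irrigation = (0 - 5) / -5 = 1.

irrigation = 1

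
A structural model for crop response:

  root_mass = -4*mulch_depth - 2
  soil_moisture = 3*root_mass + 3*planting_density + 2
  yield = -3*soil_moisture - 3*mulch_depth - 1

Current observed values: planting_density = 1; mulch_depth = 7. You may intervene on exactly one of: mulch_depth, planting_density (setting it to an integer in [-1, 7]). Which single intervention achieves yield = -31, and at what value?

Intervening on mulch_depth: with other inputs at their observed values, yield = 33*mulch_depth + 2. Solving for -31 gives mulch_depth = -1, within [-1, 7].
Intervening on planting_density: yield = -9*planting_density + 242. Reaching -31 requires planting_density = 91/3, not an integer.

set mulch_depth = -1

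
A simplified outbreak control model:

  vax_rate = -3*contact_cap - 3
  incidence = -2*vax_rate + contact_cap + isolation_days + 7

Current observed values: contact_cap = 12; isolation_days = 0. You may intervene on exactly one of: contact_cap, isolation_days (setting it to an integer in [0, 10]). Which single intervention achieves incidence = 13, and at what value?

Intervening on contact_cap: with other inputs at their observed values, incidence = 7*contact_cap + 13. Solving for 13 gives contact_cap = 0, within [0, 10].
Intervening on isolation_days: incidence = isolation_days + 97. Reaching 13 requires isolation_days = -84, outside [0, 10].

set contact_cap = 0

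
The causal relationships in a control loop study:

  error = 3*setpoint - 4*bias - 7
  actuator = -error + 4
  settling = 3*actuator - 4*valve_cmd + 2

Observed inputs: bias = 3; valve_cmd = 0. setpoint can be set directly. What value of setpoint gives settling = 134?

setpoint = -7

Substituting into the error equation gives error = 3*setpoint - 19.
Substituting into the actuator equation gives actuator = -3*setpoint + 23.
Substituting into the settling equation gives settling = -9*setpoint + 71.
Solve -9*setpoint + 71 = 134: setpoint = (134 - 71) / -9 = -7.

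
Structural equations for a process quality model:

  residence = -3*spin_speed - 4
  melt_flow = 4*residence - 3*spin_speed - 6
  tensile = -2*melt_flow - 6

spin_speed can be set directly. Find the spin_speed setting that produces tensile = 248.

spin_speed = 7

Substituting into the melt_flow equation gives melt_flow = -15*spin_speed - 22.
This gives tensile = 30*spin_speed + 38.
Solve 30*spin_speed + 38 = 248: spin_speed = (248 - 38) / 30 = 7.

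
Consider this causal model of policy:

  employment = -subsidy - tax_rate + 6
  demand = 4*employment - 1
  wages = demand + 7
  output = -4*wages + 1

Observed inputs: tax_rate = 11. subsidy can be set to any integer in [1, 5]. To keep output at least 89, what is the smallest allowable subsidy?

subsidy = 2

Substituting into the employment equation gives employment = -subsidy - 5.
demand becomes -4*subsidy - 21.
wages becomes -4*subsidy - 14.
This gives output = 16*subsidy + 57.
Require 16*subsidy + 57 ≥ 89, so subsidy ≥ 2.
The smallest integer in [1, 5] satisfying this is 2.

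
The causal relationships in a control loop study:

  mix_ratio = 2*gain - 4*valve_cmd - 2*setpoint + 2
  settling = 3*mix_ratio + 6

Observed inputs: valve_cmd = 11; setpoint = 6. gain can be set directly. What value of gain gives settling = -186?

Substituting into the mix_ratio equation gives mix_ratio = 2*gain - 54.
So settling = 6*gain - 156.
Solve 6*gain - 156 = -186: gain = (-186 + 156) / 6 = -5.

gain = -5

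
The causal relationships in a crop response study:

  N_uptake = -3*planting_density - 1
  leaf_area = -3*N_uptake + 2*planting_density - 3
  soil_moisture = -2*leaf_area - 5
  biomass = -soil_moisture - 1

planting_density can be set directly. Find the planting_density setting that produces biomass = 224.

planting_density = 10

Substituting into the leaf_area equation gives leaf_area = 11*planting_density.
soil_moisture becomes -22*planting_density - 5.
Substituting into the biomass equation gives biomass = 22*planting_density + 4.
Solve 22*planting_density + 4 = 224: planting_density = (224 - 4) / 22 = 10.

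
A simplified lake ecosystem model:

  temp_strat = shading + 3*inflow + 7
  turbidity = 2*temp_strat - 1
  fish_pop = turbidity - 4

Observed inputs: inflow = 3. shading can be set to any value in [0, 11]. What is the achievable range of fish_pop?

27 to 49

Substituting into the temp_strat equation gives temp_strat = shading + 16.
So turbidity = 2*shading + 31.
fish_pop becomes 2*shading + 27.
Linear in shading, so extremes are at the endpoints: shading = 0 gives fish_pop = 27; shading = 11 gives fish_pop = 49.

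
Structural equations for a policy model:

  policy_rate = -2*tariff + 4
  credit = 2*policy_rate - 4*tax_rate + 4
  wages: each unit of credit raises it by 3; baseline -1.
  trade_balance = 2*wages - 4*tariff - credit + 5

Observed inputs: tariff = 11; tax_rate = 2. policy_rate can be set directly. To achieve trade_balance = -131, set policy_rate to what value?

Intervening on policy_rate fixes its value directly, overriding its dependence on tariff.
Substituting into the credit equation gives credit = 2*policy_rate - 4.
Substituting into the wages equation gives wages = 6*policy_rate - 13.
So trade_balance = 10*policy_rate - 61.
Solve 10*policy_rate - 61 = -131: policy_rate = (-131 + 61) / 10 = -7.

policy_rate = -7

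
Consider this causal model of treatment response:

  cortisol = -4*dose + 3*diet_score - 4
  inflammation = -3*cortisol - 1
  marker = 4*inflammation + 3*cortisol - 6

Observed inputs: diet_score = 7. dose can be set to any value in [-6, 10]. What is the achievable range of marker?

Substituting into the cortisol equation gives cortisol = -4*dose + 17.
This gives inflammation = 12*dose - 52.
Substituting into the marker equation gives marker = 36*dose - 163.
Linear in dose, so extremes are at the endpoints: dose = -6 gives marker = -379; dose = 10 gives marker = 197.

-379 to 197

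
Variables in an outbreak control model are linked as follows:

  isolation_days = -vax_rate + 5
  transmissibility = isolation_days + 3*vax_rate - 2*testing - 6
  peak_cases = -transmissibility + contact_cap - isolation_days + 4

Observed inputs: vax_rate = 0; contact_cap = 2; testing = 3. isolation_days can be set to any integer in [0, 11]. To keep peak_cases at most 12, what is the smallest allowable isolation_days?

isolation_days = 3

Intervening on isolation_days fixes its value directly, overriding its dependence on vax_rate.
Substituting into the transmissibility equation gives transmissibility = isolation_days - 12.
Substituting into the peak_cases equation gives peak_cases = -2*isolation_days + 18.
Require -2*isolation_days + 18 ≤ 12, so isolation_days ≥ 3.
The smallest integer in [0, 11] satisfying this is 3.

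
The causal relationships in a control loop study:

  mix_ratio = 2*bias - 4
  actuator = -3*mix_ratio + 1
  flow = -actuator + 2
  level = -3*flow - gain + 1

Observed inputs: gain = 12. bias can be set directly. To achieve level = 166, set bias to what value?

bias = -8

Substituting into the actuator equation gives actuator = -6*bias + 13.
Substituting into the flow equation gives flow = 6*bias - 11.
Substituting into the level equation gives level = -18*bias + 22.
Solve -18*bias + 22 = 166: bias = (166 - 22) / -18 = -8.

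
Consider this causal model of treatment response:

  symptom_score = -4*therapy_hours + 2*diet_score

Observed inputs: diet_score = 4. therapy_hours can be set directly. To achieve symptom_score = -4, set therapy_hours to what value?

Substituting into the symptom_score equation gives symptom_score = -4*therapy_hours + 8.
Solve -4*therapy_hours + 8 = -4: therapy_hours = (-4 - 8) / -4 = 3.

therapy_hours = 3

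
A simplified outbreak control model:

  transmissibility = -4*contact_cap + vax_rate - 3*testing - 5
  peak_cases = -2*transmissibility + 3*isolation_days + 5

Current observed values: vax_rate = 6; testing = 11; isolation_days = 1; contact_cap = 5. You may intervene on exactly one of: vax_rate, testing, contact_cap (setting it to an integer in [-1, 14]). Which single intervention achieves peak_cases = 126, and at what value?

set vax_rate = -1

Intervening on vax_rate: with other inputs at their observed values, peak_cases = -2*vax_rate + 124. Solving for 126 gives vax_rate = -1, within [-1, 14].
Intervening on testing: peak_cases = 6*testing + 46. Reaching 126 requires testing = 40/3, not an integer.
Intervening on contact_cap: peak_cases = 8*contact_cap + 72. Reaching 126 requires contact_cap = 27/4, not an integer.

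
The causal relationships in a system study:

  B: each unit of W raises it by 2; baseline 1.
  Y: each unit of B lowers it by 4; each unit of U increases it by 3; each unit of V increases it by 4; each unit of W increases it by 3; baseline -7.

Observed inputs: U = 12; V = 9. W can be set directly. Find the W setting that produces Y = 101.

W = -8

Substituting into the Y equation gives Y = -5*W + 61.
Solve -5*W + 61 = 101: W = (101 - 61) / -5 = -8.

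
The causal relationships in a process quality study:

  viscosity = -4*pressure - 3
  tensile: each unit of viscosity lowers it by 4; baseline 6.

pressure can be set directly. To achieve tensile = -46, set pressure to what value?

pressure = -4

Substituting into the tensile equation gives tensile = 16*pressure + 18.
Solve 16*pressure + 18 = -46: pressure = (-46 - 18) / 16 = -4.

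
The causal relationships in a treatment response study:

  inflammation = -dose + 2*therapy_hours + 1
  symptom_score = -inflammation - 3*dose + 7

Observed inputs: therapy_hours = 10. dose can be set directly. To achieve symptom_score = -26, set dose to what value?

dose = 6

Substituting into the inflammation equation gives inflammation = -dose + 21.
Substituting into the symptom_score equation gives symptom_score = -2*dose - 14.
Solve -2*dose - 14 = -26: dose = (-26 + 14) / -2 = 6.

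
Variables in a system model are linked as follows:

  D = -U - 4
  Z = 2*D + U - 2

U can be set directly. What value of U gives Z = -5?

Substituting into the Z equation gives Z = -U - 10.
Solve -U - 10 = -5: U = (-5 + 10) / -1 = -5.

U = -5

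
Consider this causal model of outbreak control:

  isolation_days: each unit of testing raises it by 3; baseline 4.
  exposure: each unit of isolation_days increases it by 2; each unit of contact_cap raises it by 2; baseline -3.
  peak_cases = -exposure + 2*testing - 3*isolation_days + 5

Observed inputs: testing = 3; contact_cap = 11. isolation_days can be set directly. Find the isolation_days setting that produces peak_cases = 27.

isolation_days = -7

Intervening on isolation_days fixes its value directly, overriding its dependence on testing.
Substituting into the exposure equation gives exposure = 2*isolation_days + 19.
This gives peak_cases = -5*isolation_days - 8.
Solve -5*isolation_days - 8 = 27: isolation_days = (27 + 8) / -5 = -7.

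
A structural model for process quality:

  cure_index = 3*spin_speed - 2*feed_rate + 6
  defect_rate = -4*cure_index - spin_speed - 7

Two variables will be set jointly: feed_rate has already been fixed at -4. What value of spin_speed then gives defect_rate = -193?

spin_speed = 10

With feed_rate held at -4:
Substituting into the cure_index equation gives cure_index = 3*spin_speed + 14.
Substituting into the defect_rate equation gives defect_rate = -13*spin_speed - 63.
Solve -13*spin_speed - 63 = -193: spin_speed = (-193 + 63) / -13 = 10.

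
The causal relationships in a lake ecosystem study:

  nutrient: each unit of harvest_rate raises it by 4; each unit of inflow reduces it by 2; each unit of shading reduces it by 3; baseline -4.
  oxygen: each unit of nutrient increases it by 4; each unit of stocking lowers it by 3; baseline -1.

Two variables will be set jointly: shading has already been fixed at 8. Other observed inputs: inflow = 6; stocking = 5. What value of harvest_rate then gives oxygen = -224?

With shading held at 8:
Substituting into the nutrient equation gives nutrient = 4*harvest_rate - 40.
So oxygen = 16*harvest_rate - 176.
Solve 16*harvest_rate - 176 = -224: harvest_rate = (-224 + 176) / 16 = -3.

harvest_rate = -3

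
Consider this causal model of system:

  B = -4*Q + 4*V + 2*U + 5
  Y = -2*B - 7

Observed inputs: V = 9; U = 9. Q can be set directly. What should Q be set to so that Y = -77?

Q = 6

Substituting into the B equation gives B = -4*Q + 59.
So Y = 8*Q - 125.
Solve 8*Q - 125 = -77: Q = (-77 + 125) / 8 = 6.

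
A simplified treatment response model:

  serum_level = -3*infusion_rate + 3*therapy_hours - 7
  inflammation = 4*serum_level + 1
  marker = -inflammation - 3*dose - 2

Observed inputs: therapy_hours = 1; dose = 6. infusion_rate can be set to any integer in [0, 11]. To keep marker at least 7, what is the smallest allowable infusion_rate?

Substituting into the serum_level equation gives serum_level = -3*infusion_rate - 4.
This gives inflammation = -12*infusion_rate - 15.
So marker = 12*infusion_rate - 5.
Require 12*infusion_rate - 5 ≥ 7, so infusion_rate ≥ 1.
The smallest integer in [0, 11] satisfying this is 1.

infusion_rate = 1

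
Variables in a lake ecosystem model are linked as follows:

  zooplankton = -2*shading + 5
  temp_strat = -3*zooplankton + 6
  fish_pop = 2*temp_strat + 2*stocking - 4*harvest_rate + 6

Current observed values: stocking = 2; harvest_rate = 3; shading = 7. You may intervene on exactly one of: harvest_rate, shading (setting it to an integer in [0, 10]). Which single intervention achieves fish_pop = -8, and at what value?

set shading = 1

Intervening on harvest_rate: fish_pop = -4*harvest_rate + 76. Reaching -8 requires harvest_rate = 21, outside [0, 10].
Intervening on shading: with other inputs at their observed values, fish_pop = 12*shading - 20. Solving for -8 gives shading = 1, within [0, 10].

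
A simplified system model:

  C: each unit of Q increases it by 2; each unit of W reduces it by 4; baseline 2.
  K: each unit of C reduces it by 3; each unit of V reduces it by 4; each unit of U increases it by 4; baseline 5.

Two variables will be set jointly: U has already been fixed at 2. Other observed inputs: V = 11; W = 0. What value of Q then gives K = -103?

With U held at 2:
Substituting into the C equation gives C = 2*Q + 2.
Substituting into the K equation gives K = -6*Q - 37.
Solve -6*Q - 37 = -103: Q = (-103 + 37) / -6 = 11.

Q = 11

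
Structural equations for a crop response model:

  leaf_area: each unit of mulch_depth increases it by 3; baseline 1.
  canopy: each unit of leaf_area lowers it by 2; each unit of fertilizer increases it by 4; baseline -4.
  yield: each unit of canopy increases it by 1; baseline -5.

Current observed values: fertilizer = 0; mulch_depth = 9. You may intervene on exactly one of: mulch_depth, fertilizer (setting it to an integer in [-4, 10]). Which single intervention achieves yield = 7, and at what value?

Intervening on mulch_depth: with other inputs at their observed values, yield = -6*mulch_depth - 11. Solving for 7 gives mulch_depth = -3, within [-4, 10].
Intervening on fertilizer: yield = 4*fertilizer - 65. Reaching 7 requires fertilizer = 18, outside [-4, 10].

set mulch_depth = -3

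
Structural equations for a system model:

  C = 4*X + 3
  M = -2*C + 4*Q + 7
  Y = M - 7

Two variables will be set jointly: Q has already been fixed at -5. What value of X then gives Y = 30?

X = -7

With Q held at -5:
Substituting into the M equation gives M = -8*X - 19.
This gives Y = -8*X - 26.
Solve -8*X - 26 = 30: X = (30 + 26) / -8 = -7.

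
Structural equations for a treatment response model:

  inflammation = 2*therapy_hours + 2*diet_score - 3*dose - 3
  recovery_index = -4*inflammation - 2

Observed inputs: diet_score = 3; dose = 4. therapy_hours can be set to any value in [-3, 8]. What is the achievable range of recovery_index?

Substituting into the inflammation equation gives inflammation = 2*therapy_hours - 9.
So recovery_index = -8*therapy_hours + 34.
Linear in therapy_hours, so extremes are at the endpoints: therapy_hours = -3 gives recovery_index = 58; therapy_hours = 8 gives recovery_index = -30.

-30 to 58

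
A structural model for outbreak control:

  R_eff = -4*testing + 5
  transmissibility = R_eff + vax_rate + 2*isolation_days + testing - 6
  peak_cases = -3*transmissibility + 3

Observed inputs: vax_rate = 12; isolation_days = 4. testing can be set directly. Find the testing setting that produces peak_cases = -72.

testing = -2

Substituting into the transmissibility equation gives transmissibility = -3*testing + 19.
peak_cases becomes 9*testing - 54.
Solve 9*testing - 54 = -72: testing = (-72 + 54) / 9 = -2.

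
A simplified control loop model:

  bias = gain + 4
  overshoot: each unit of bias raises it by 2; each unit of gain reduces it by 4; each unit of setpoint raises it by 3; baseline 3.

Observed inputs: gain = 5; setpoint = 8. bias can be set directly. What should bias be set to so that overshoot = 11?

Intervening on bias fixes its value directly, overriding its dependence on gain.
Substituting into the overshoot equation gives overshoot = 2*bias + 7.
Solve 2*bias + 7 = 11: bias = (11 - 7) / 2 = 2.

bias = 2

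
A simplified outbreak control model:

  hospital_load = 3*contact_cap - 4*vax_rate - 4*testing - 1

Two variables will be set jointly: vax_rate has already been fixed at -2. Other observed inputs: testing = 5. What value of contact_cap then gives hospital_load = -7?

contact_cap = 2

With vax_rate held at -2:
Substituting into the hospital_load equation gives hospital_load = 3*contact_cap - 13.
Solve 3*contact_cap - 13 = -7: contact_cap = (-7 + 13) / 3 = 2.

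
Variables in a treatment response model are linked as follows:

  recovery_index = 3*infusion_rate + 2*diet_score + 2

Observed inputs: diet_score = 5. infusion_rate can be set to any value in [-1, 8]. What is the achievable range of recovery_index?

Substituting into the recovery_index equation gives recovery_index = 3*infusion_rate + 12.
Linear in infusion_rate, so extremes are at the endpoints: infusion_rate = -1 gives recovery_index = 9; infusion_rate = 8 gives recovery_index = 36.

9 to 36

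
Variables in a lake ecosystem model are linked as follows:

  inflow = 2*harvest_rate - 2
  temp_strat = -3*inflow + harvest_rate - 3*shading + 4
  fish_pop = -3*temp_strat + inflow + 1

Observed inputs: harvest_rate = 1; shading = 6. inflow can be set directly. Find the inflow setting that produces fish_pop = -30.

inflow = -7

Intervening on inflow fixes its value directly, overriding its dependence on harvest_rate.
Substituting into the temp_strat equation gives temp_strat = -3*inflow - 13.
So fish_pop = 10*inflow + 40.
Solve 10*inflow + 40 = -30: inflow = (-30 - 40) / 10 = -7.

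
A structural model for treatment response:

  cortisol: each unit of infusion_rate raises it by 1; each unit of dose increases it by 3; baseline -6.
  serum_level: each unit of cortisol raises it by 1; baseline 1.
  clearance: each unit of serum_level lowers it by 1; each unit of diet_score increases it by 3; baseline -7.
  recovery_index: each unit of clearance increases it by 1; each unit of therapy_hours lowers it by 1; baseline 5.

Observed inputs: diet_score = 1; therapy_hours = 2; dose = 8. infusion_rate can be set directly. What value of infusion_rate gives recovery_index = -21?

infusion_rate = 1

Substituting into the cortisol equation gives cortisol = infusion_rate + 18.
So serum_level = infusion_rate + 19.
Substituting into the clearance equation gives clearance = -infusion_rate - 23.
This gives recovery_index = -infusion_rate - 20.
Solve -infusion_rate - 20 = -21: infusion_rate = (-21 + 20) / -1 = 1.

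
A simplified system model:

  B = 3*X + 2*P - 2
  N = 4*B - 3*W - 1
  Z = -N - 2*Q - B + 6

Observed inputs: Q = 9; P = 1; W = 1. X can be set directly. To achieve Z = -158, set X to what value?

X = 10

Substituting into the B equation gives B = 3*X.
This gives N = 12*X - 4.
So Z = -15*X - 8.
Solve -15*X - 8 = -158: X = (-158 + 8) / -15 = 10.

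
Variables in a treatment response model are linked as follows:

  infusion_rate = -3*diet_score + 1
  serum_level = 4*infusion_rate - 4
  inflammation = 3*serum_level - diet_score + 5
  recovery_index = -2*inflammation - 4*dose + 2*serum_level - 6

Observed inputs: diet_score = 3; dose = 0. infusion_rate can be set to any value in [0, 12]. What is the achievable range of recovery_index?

-186 to 6

Intervening on infusion_rate fixes its value directly, overriding its dependence on diet_score.
Substituting into the inflammation equation gives inflammation = 12*infusion_rate - 10.
So recovery_index = -16*infusion_rate + 6.
Linear in infusion_rate, so extremes are at the endpoints: infusion_rate = 0 gives recovery_index = 6; infusion_rate = 12 gives recovery_index = -186.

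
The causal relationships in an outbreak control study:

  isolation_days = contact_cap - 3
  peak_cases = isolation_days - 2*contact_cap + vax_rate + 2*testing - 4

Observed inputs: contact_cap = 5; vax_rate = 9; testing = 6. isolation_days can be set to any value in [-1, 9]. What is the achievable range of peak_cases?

Intervening on isolation_days fixes its value directly, overriding its dependence on contact_cap.
Substituting into the peak_cases equation gives peak_cases = isolation_days + 7.
Linear in isolation_days, so extremes are at the endpoints: isolation_days = -1 gives peak_cases = 6; isolation_days = 9 gives peak_cases = 16.

6 to 16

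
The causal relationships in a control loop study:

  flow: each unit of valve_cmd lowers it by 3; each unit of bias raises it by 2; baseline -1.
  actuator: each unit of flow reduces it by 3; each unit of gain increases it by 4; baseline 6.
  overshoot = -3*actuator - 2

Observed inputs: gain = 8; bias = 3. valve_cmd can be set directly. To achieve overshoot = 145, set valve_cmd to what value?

Substituting into the flow equation gives flow = -3*valve_cmd + 5.
actuator becomes 9*valve_cmd + 23.
So overshoot = -27*valve_cmd - 71.
Solve -27*valve_cmd - 71 = 145: valve_cmd = (145 + 71) / -27 = -8.

valve_cmd = -8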